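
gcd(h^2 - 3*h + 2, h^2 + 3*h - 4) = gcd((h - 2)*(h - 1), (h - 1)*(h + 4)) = h - 1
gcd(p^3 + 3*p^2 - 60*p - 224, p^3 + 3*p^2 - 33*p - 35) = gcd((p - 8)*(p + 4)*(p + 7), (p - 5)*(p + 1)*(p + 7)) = p + 7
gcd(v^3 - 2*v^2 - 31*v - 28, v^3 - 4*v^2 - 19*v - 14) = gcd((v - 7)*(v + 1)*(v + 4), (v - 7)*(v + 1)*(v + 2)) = v^2 - 6*v - 7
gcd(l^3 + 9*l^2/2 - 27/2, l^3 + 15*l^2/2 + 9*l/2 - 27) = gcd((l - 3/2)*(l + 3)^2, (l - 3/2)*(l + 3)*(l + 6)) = l^2 + 3*l/2 - 9/2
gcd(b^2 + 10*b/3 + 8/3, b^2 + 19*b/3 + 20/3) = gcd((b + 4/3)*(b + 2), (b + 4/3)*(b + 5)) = b + 4/3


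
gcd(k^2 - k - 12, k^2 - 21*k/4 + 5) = k - 4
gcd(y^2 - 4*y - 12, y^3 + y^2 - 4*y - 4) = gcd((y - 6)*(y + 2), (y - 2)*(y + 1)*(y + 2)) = y + 2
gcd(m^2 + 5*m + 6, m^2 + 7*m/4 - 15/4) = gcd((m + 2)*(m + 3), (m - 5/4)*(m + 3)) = m + 3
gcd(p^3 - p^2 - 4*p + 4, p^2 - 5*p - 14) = p + 2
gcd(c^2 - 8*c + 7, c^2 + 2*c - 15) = 1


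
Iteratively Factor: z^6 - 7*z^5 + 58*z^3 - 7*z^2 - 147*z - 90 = (z - 3)*(z^5 - 4*z^4 - 12*z^3 + 22*z^2 + 59*z + 30) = (z - 3)*(z + 2)*(z^4 - 6*z^3 + 22*z + 15) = (z - 3)^2*(z + 2)*(z^3 - 3*z^2 - 9*z - 5) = (z - 3)^2*(z + 1)*(z + 2)*(z^2 - 4*z - 5) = (z - 3)^2*(z + 1)^2*(z + 2)*(z - 5)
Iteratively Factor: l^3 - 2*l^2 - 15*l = (l + 3)*(l^2 - 5*l) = (l - 5)*(l + 3)*(l)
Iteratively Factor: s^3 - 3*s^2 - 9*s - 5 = (s + 1)*(s^2 - 4*s - 5) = (s - 5)*(s + 1)*(s + 1)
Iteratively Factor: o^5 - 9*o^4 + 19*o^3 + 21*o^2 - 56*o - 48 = (o + 1)*(o^4 - 10*o^3 + 29*o^2 - 8*o - 48) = (o + 1)^2*(o^3 - 11*o^2 + 40*o - 48) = (o - 3)*(o + 1)^2*(o^2 - 8*o + 16) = (o - 4)*(o - 3)*(o + 1)^2*(o - 4)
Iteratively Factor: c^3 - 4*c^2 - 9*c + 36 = (c - 3)*(c^2 - c - 12) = (c - 3)*(c + 3)*(c - 4)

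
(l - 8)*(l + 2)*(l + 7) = l^3 + l^2 - 58*l - 112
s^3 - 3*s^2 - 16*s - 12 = (s - 6)*(s + 1)*(s + 2)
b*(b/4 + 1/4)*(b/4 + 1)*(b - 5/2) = b^4/16 + 5*b^3/32 - 17*b^2/32 - 5*b/8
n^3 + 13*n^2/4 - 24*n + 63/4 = (n - 3)*(n - 3/4)*(n + 7)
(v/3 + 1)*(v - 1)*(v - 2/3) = v^3/3 + 4*v^2/9 - 13*v/9 + 2/3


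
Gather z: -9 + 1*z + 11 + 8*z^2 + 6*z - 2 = 8*z^2 + 7*z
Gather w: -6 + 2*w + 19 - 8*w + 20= 33 - 6*w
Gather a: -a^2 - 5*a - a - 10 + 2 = -a^2 - 6*a - 8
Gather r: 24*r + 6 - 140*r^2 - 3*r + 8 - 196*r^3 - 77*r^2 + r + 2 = -196*r^3 - 217*r^2 + 22*r + 16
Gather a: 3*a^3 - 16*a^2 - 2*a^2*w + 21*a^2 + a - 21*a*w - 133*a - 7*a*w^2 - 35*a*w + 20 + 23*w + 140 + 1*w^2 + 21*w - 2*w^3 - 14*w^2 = 3*a^3 + a^2*(5 - 2*w) + a*(-7*w^2 - 56*w - 132) - 2*w^3 - 13*w^2 + 44*w + 160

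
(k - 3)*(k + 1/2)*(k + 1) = k^3 - 3*k^2/2 - 4*k - 3/2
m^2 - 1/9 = (m - 1/3)*(m + 1/3)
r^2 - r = r*(r - 1)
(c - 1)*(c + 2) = c^2 + c - 2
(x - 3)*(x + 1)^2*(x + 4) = x^4 + 3*x^3 - 9*x^2 - 23*x - 12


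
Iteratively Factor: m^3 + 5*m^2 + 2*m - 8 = (m + 2)*(m^2 + 3*m - 4) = (m + 2)*(m + 4)*(m - 1)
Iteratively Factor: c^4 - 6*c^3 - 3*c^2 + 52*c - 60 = (c + 3)*(c^3 - 9*c^2 + 24*c - 20) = (c - 5)*(c + 3)*(c^2 - 4*c + 4) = (c - 5)*(c - 2)*(c + 3)*(c - 2)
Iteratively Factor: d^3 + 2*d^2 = (d)*(d^2 + 2*d) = d^2*(d + 2)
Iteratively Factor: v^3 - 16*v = (v - 4)*(v^2 + 4*v) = v*(v - 4)*(v + 4)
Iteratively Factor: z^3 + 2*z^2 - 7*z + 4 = (z - 1)*(z^2 + 3*z - 4) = (z - 1)^2*(z + 4)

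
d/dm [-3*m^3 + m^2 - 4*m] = -9*m^2 + 2*m - 4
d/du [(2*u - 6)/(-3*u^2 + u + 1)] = 2*(-3*u^2 + u + (u - 3)*(6*u - 1) + 1)/(-3*u^2 + u + 1)^2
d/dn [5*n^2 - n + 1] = 10*n - 1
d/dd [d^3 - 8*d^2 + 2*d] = 3*d^2 - 16*d + 2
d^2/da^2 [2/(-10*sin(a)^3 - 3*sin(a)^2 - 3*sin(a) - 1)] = 6*(300*sin(a)^6 + 110*sin(a)^5 - 368*sin(a)^4 - 181*sin(a)^3 - 79*sin(a)^2 + sin(a) - 4)/(10*sin(a)^3 + 3*sin(a)^2 + 3*sin(a) + 1)^3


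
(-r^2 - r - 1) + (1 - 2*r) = -r^2 - 3*r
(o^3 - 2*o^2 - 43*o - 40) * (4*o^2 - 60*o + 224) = 4*o^5 - 68*o^4 + 172*o^3 + 1972*o^2 - 7232*o - 8960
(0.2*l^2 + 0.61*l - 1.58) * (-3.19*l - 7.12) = -0.638*l^3 - 3.3699*l^2 + 0.697*l + 11.2496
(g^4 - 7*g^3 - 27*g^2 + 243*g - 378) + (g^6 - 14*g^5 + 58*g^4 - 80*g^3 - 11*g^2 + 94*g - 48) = g^6 - 14*g^5 + 59*g^4 - 87*g^3 - 38*g^2 + 337*g - 426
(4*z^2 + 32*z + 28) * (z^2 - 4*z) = 4*z^4 + 16*z^3 - 100*z^2 - 112*z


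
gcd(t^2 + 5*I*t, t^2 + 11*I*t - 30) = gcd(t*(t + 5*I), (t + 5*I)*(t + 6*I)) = t + 5*I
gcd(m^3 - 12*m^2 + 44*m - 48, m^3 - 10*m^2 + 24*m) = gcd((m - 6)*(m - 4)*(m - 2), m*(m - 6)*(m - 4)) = m^2 - 10*m + 24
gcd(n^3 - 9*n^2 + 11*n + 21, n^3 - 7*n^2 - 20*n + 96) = n - 3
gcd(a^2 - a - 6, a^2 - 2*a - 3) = a - 3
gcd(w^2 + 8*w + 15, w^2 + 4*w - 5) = w + 5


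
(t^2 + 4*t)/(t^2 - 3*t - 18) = t*(t + 4)/(t^2 - 3*t - 18)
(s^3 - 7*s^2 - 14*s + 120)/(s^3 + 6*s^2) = (s^3 - 7*s^2 - 14*s + 120)/(s^2*(s + 6))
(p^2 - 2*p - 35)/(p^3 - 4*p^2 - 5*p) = (-p^2 + 2*p + 35)/(p*(-p^2 + 4*p + 5))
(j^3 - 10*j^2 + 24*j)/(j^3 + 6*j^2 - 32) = j*(j^2 - 10*j + 24)/(j^3 + 6*j^2 - 32)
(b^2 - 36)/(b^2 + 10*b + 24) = (b - 6)/(b + 4)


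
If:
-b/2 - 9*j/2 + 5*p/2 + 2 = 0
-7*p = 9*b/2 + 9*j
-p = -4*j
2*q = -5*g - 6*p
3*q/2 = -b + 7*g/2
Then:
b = 296/173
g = 3776/5017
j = -36/173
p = -144/173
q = 3088/5017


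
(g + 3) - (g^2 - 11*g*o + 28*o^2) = -g^2 + 11*g*o + g - 28*o^2 + 3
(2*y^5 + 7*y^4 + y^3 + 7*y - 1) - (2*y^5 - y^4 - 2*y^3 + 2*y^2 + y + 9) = 8*y^4 + 3*y^3 - 2*y^2 + 6*y - 10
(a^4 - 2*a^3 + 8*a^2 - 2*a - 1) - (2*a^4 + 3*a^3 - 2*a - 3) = -a^4 - 5*a^3 + 8*a^2 + 2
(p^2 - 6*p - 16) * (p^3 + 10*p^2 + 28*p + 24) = p^5 + 4*p^4 - 48*p^3 - 304*p^2 - 592*p - 384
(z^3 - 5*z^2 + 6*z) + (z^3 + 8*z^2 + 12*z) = 2*z^3 + 3*z^2 + 18*z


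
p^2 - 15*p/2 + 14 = (p - 4)*(p - 7/2)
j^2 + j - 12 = (j - 3)*(j + 4)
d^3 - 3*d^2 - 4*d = d*(d - 4)*(d + 1)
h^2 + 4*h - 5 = (h - 1)*(h + 5)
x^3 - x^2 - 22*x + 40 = (x - 4)*(x - 2)*(x + 5)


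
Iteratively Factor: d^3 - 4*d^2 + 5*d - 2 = (d - 1)*(d^2 - 3*d + 2) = (d - 2)*(d - 1)*(d - 1)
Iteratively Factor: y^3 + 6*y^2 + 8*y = (y)*(y^2 + 6*y + 8) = y*(y + 4)*(y + 2)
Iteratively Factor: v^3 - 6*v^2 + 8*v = (v)*(v^2 - 6*v + 8) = v*(v - 2)*(v - 4)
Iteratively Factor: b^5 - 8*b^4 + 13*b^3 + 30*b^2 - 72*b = (b - 3)*(b^4 - 5*b^3 - 2*b^2 + 24*b) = (b - 3)^2*(b^3 - 2*b^2 - 8*b) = b*(b - 3)^2*(b^2 - 2*b - 8) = b*(b - 3)^2*(b + 2)*(b - 4)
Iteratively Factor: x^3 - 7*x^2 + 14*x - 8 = (x - 4)*(x^2 - 3*x + 2) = (x - 4)*(x - 2)*(x - 1)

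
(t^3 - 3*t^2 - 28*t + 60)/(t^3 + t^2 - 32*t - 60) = (t - 2)/(t + 2)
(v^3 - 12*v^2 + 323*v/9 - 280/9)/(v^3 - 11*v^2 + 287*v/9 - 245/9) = (v - 8)/(v - 7)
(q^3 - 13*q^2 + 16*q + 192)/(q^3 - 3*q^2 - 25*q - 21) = (q^2 - 16*q + 64)/(q^2 - 6*q - 7)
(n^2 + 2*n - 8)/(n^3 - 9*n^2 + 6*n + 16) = (n + 4)/(n^2 - 7*n - 8)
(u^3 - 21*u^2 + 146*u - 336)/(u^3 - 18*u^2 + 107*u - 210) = (u - 8)/(u - 5)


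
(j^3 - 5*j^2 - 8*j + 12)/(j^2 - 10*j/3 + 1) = 3*(j^3 - 5*j^2 - 8*j + 12)/(3*j^2 - 10*j + 3)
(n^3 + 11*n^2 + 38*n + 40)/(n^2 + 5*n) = n + 6 + 8/n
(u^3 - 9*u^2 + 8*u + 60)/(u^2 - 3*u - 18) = (u^2 - 3*u - 10)/(u + 3)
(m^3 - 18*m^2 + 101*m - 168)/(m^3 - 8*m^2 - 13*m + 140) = (m^2 - 11*m + 24)/(m^2 - m - 20)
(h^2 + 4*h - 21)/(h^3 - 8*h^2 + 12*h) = (h^2 + 4*h - 21)/(h*(h^2 - 8*h + 12))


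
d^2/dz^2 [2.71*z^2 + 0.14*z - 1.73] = 5.42000000000000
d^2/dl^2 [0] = 0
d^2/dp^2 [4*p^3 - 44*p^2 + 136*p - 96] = 24*p - 88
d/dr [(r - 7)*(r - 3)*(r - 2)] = 3*r^2 - 24*r + 41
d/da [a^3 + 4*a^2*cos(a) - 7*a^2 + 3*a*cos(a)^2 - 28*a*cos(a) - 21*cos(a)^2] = -4*a^2*sin(a) + 3*a^2 + 28*a*sin(a) - 3*a*sin(2*a) + 8*a*cos(a) - 14*a + 21*sin(2*a) + 3*cos(a)^2 - 28*cos(a)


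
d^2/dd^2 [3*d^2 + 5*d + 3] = 6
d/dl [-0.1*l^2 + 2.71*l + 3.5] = 2.71 - 0.2*l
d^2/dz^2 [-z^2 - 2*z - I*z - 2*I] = -2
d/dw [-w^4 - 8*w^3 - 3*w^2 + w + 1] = -4*w^3 - 24*w^2 - 6*w + 1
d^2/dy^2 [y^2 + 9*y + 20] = 2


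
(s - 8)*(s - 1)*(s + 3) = s^3 - 6*s^2 - 19*s + 24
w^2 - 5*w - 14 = (w - 7)*(w + 2)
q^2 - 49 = (q - 7)*(q + 7)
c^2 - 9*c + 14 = (c - 7)*(c - 2)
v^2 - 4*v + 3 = (v - 3)*(v - 1)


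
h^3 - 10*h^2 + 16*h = h*(h - 8)*(h - 2)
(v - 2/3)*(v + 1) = v^2 + v/3 - 2/3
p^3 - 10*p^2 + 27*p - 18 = (p - 6)*(p - 3)*(p - 1)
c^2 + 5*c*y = c*(c + 5*y)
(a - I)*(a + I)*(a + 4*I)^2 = a^4 + 8*I*a^3 - 15*a^2 + 8*I*a - 16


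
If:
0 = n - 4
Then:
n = 4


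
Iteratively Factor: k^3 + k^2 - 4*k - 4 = (k - 2)*(k^2 + 3*k + 2) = (k - 2)*(k + 2)*(k + 1)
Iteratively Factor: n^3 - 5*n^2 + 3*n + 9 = (n - 3)*(n^2 - 2*n - 3) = (n - 3)*(n + 1)*(n - 3)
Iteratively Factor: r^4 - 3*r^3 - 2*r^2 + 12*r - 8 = (r - 1)*(r^3 - 2*r^2 - 4*r + 8) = (r - 2)*(r - 1)*(r^2 - 4) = (r - 2)*(r - 1)*(r + 2)*(r - 2)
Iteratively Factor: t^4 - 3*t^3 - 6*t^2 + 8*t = (t + 2)*(t^3 - 5*t^2 + 4*t) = t*(t + 2)*(t^2 - 5*t + 4) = t*(t - 4)*(t + 2)*(t - 1)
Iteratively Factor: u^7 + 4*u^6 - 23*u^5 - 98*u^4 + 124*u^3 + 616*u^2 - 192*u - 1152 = (u + 2)*(u^6 + 2*u^5 - 27*u^4 - 44*u^3 + 212*u^2 + 192*u - 576) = (u + 2)*(u + 3)*(u^5 - u^4 - 24*u^3 + 28*u^2 + 128*u - 192) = (u - 2)*(u + 2)*(u + 3)*(u^4 + u^3 - 22*u^2 - 16*u + 96) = (u - 2)*(u + 2)*(u + 3)^2*(u^3 - 2*u^2 - 16*u + 32) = (u - 2)^2*(u + 2)*(u + 3)^2*(u^2 - 16) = (u - 2)^2*(u + 2)*(u + 3)^2*(u + 4)*(u - 4)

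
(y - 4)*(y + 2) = y^2 - 2*y - 8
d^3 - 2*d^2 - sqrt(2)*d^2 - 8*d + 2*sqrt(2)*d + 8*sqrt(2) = (d - 4)*(d + 2)*(d - sqrt(2))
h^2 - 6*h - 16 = (h - 8)*(h + 2)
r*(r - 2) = r^2 - 2*r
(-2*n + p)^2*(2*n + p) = 8*n^3 - 4*n^2*p - 2*n*p^2 + p^3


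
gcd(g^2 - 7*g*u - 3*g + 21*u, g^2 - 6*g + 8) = 1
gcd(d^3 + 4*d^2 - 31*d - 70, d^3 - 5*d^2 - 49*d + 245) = d^2 + 2*d - 35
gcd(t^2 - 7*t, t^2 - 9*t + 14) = t - 7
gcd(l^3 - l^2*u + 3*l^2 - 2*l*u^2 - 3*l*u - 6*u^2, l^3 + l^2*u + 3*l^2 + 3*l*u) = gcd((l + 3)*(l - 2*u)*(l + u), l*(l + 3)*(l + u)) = l^2 + l*u + 3*l + 3*u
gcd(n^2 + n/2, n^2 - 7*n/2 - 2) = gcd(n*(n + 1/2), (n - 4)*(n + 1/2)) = n + 1/2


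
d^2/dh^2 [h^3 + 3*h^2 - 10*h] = 6*h + 6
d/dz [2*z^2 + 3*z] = 4*z + 3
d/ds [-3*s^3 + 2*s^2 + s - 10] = -9*s^2 + 4*s + 1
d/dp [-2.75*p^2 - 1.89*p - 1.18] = -5.5*p - 1.89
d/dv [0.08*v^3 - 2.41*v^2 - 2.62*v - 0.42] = 0.24*v^2 - 4.82*v - 2.62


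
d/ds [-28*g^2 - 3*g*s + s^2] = -3*g + 2*s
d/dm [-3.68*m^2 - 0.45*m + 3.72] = -7.36*m - 0.45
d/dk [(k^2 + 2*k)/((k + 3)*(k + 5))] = 6*(k^2 + 5*k + 5)/(k^4 + 16*k^3 + 94*k^2 + 240*k + 225)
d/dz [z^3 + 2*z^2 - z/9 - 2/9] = 3*z^2 + 4*z - 1/9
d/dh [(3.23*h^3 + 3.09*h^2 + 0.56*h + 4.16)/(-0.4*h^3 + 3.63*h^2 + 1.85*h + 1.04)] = (4.44089209850063e-16*h^5 + 12.9609*h^4 + 12.399*h^3 + 18.7533*h^2 - 23.7744*h - 7.1136)/(0.16*h^6 - 2.904*h^5 + 11.6969*h^4 + 12.599*h^3 + 10.9729*h^2 + 3.848*h + 1.0816)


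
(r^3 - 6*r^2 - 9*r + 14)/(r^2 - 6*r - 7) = (r^2 + r - 2)/(r + 1)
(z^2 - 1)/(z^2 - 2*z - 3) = (z - 1)/(z - 3)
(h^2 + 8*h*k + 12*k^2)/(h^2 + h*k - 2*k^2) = (h + 6*k)/(h - k)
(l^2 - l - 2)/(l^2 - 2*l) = (l + 1)/l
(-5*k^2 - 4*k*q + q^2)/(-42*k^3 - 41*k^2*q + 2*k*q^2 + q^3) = (-5*k + q)/(-42*k^2 + k*q + q^2)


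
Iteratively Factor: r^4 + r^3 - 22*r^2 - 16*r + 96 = (r + 3)*(r^3 - 2*r^2 - 16*r + 32) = (r + 3)*(r + 4)*(r^2 - 6*r + 8) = (r - 4)*(r + 3)*(r + 4)*(r - 2)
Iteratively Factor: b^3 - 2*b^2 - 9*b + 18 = (b - 3)*(b^2 + b - 6) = (b - 3)*(b - 2)*(b + 3)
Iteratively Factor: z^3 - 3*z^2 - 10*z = (z)*(z^2 - 3*z - 10) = z*(z - 5)*(z + 2)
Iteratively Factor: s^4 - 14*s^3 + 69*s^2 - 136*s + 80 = (s - 4)*(s^3 - 10*s^2 + 29*s - 20) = (s - 4)^2*(s^2 - 6*s + 5) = (s - 4)^2*(s - 1)*(s - 5)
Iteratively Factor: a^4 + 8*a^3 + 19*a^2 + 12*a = (a + 3)*(a^3 + 5*a^2 + 4*a) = a*(a + 3)*(a^2 + 5*a + 4) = a*(a + 1)*(a + 3)*(a + 4)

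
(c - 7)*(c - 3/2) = c^2 - 17*c/2 + 21/2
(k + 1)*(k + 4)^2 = k^3 + 9*k^2 + 24*k + 16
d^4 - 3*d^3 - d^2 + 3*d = d*(d - 3)*(d - 1)*(d + 1)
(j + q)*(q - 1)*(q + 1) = j*q^2 - j + q^3 - q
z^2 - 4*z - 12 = (z - 6)*(z + 2)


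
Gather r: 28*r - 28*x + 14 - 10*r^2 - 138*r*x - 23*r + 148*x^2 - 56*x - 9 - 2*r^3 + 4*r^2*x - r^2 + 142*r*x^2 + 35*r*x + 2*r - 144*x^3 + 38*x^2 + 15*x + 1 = -2*r^3 + r^2*(4*x - 11) + r*(142*x^2 - 103*x + 7) - 144*x^3 + 186*x^2 - 69*x + 6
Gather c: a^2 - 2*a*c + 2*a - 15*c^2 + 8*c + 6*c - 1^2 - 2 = a^2 + 2*a - 15*c^2 + c*(14 - 2*a) - 3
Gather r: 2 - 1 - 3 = -2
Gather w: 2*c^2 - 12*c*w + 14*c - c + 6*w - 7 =2*c^2 + 13*c + w*(6 - 12*c) - 7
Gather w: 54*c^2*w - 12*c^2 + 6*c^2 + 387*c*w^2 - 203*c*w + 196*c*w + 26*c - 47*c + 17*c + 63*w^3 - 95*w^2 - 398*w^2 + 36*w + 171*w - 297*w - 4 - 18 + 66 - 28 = -6*c^2 - 4*c + 63*w^3 + w^2*(387*c - 493) + w*(54*c^2 - 7*c - 90) + 16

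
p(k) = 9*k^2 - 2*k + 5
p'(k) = 18*k - 2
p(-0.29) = 6.34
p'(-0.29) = -7.22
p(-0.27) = 6.20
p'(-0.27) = -6.86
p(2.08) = 39.78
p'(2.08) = 35.44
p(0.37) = 5.49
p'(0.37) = 4.66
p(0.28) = 5.15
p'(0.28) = 3.04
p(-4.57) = 202.10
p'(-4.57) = -84.26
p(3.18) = 89.65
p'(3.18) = 55.24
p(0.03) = 4.95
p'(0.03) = -1.46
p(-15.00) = 2060.00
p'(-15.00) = -272.00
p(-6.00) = 341.00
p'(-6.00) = -110.00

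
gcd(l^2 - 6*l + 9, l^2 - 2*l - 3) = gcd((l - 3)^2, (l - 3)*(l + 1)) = l - 3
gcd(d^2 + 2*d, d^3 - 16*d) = d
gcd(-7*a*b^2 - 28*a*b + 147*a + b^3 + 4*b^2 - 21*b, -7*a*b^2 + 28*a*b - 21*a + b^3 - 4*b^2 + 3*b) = 7*a*b - 21*a - b^2 + 3*b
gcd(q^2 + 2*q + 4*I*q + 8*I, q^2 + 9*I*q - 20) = q + 4*I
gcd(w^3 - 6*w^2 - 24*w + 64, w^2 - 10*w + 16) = w^2 - 10*w + 16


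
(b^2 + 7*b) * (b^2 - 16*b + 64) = b^4 - 9*b^3 - 48*b^2 + 448*b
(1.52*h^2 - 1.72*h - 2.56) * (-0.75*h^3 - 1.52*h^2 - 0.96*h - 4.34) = -1.14*h^5 - 1.0204*h^4 + 3.0752*h^3 - 1.0544*h^2 + 9.9224*h + 11.1104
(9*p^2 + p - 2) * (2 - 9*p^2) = -81*p^4 - 9*p^3 + 36*p^2 + 2*p - 4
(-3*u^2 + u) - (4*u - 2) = -3*u^2 - 3*u + 2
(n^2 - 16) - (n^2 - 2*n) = 2*n - 16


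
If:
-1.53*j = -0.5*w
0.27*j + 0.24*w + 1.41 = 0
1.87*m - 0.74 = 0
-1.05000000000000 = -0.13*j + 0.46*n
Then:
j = -1.40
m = 0.40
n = -2.68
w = -4.30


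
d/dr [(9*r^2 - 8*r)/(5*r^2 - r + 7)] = (31*r^2 + 126*r - 56)/(25*r^4 - 10*r^3 + 71*r^2 - 14*r + 49)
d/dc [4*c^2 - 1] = 8*c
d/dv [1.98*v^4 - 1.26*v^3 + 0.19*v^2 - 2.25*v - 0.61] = 7.92*v^3 - 3.78*v^2 + 0.38*v - 2.25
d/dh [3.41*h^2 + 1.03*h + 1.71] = 6.82*h + 1.03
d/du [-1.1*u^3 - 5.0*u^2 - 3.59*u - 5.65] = -3.3*u^2 - 10.0*u - 3.59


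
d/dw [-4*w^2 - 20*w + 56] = -8*w - 20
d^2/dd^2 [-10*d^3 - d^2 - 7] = -60*d - 2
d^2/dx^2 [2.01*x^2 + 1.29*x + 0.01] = 4.02000000000000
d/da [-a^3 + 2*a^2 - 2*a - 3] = -3*a^2 + 4*a - 2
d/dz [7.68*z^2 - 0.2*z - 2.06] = 15.36*z - 0.2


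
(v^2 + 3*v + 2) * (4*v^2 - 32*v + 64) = 4*v^4 - 20*v^3 - 24*v^2 + 128*v + 128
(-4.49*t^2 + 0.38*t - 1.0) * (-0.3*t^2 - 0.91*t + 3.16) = 1.347*t^4 + 3.9719*t^3 - 14.2342*t^2 + 2.1108*t - 3.16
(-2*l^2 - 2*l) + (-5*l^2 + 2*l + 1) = 1 - 7*l^2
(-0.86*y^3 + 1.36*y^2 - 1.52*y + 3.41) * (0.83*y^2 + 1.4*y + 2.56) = -0.7138*y^5 - 0.0751999999999999*y^4 - 1.5592*y^3 + 4.1839*y^2 + 0.8828*y + 8.7296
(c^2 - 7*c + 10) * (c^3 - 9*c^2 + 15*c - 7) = c^5 - 16*c^4 + 88*c^3 - 202*c^2 + 199*c - 70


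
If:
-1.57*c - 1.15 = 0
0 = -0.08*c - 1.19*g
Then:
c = -0.73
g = 0.05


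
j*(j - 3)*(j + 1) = j^3 - 2*j^2 - 3*j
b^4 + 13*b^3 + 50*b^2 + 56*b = b*(b + 2)*(b + 4)*(b + 7)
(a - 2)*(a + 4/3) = a^2 - 2*a/3 - 8/3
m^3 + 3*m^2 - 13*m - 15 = (m - 3)*(m + 1)*(m + 5)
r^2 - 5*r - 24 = (r - 8)*(r + 3)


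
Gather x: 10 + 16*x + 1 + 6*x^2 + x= 6*x^2 + 17*x + 11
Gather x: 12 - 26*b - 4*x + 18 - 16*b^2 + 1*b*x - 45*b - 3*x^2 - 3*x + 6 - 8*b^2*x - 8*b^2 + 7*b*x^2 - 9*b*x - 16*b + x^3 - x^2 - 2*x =-24*b^2 - 87*b + x^3 + x^2*(7*b - 4) + x*(-8*b^2 - 8*b - 9) + 36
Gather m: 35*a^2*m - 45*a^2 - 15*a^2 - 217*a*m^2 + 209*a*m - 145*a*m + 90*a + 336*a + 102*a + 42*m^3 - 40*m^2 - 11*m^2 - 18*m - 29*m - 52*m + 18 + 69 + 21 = -60*a^2 + 528*a + 42*m^3 + m^2*(-217*a - 51) + m*(35*a^2 + 64*a - 99) + 108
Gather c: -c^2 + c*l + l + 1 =-c^2 + c*l + l + 1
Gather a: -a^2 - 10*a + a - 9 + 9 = -a^2 - 9*a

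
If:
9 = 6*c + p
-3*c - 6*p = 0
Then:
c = 18/11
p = -9/11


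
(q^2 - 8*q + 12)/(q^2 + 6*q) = (q^2 - 8*q + 12)/(q*(q + 6))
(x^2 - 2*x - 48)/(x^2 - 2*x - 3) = (-x^2 + 2*x + 48)/(-x^2 + 2*x + 3)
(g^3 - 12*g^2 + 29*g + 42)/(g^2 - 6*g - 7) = g - 6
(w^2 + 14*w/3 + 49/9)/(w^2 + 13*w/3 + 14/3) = (w + 7/3)/(w + 2)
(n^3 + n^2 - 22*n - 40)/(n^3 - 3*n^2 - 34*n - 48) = (n^2 - n - 20)/(n^2 - 5*n - 24)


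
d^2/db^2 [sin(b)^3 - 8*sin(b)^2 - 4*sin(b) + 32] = -9*sin(b)^3 + 32*sin(b)^2 + 10*sin(b) - 16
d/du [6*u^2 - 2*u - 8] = 12*u - 2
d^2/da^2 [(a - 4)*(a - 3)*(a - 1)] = 6*a - 16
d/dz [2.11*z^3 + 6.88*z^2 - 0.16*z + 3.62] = 6.33*z^2 + 13.76*z - 0.16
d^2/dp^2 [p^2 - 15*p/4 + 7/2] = 2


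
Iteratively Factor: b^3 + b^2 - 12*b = (b + 4)*(b^2 - 3*b) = b*(b + 4)*(b - 3)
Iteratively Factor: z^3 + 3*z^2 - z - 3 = (z + 1)*(z^2 + 2*z - 3) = (z + 1)*(z + 3)*(z - 1)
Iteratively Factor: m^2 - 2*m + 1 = (m - 1)*(m - 1)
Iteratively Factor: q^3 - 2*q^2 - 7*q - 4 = (q - 4)*(q^2 + 2*q + 1) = (q - 4)*(q + 1)*(q + 1)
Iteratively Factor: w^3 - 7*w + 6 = (w - 2)*(w^2 + 2*w - 3) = (w - 2)*(w - 1)*(w + 3)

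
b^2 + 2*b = b*(b + 2)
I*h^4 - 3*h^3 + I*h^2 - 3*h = h*(h + I)*(h + 3*I)*(I*h + 1)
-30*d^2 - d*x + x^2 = (-6*d + x)*(5*d + x)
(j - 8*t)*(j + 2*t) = j^2 - 6*j*t - 16*t^2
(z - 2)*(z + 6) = z^2 + 4*z - 12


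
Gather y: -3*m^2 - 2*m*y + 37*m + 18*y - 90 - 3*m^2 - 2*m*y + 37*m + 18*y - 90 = -6*m^2 + 74*m + y*(36 - 4*m) - 180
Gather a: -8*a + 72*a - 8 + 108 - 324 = 64*a - 224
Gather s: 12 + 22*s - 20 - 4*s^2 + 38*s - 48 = -4*s^2 + 60*s - 56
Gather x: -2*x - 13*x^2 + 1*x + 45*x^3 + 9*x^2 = 45*x^3 - 4*x^2 - x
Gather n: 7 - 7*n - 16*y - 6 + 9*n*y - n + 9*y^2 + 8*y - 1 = n*(9*y - 8) + 9*y^2 - 8*y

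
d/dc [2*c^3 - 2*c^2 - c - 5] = 6*c^2 - 4*c - 1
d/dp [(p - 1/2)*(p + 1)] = 2*p + 1/2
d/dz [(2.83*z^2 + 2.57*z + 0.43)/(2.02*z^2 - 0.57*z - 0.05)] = (-6.8045*z^2 - 2.0202*z + 0.1166)/(4.0804*z^4 - 2.3028*z^3 + 0.1229*z^2 + 0.057*z + 0.0025)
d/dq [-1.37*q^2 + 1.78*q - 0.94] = 1.78 - 2.74*q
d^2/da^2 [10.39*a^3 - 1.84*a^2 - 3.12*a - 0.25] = 62.34*a - 3.68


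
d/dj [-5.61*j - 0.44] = -5.61000000000000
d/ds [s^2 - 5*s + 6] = 2*s - 5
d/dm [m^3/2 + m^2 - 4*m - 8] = 3*m^2/2 + 2*m - 4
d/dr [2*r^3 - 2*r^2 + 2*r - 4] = 6*r^2 - 4*r + 2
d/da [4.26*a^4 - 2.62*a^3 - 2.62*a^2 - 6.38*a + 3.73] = 17.04*a^3 - 7.86*a^2 - 5.24*a - 6.38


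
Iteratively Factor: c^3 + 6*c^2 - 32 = (c - 2)*(c^2 + 8*c + 16) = (c - 2)*(c + 4)*(c + 4)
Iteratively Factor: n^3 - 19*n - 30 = (n - 5)*(n^2 + 5*n + 6) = (n - 5)*(n + 3)*(n + 2)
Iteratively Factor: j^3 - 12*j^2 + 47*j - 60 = (j - 3)*(j^2 - 9*j + 20) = (j - 5)*(j - 3)*(j - 4)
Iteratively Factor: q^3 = (q)*(q^2) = q^2*(q)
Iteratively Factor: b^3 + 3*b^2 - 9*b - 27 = (b + 3)*(b^2 - 9) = (b + 3)^2*(b - 3)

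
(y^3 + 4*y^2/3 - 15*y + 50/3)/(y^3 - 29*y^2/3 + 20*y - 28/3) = (3*y^2 + 10*y - 25)/(3*y^2 - 23*y + 14)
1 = 1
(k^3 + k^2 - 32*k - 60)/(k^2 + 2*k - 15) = (k^2 - 4*k - 12)/(k - 3)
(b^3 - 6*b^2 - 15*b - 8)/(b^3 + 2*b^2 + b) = (b - 8)/b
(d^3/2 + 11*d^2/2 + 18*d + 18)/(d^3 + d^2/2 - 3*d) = (d^2 + 9*d + 18)/(d*(2*d - 3))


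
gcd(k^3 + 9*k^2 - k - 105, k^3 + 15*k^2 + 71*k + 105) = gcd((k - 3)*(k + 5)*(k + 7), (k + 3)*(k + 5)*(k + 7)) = k^2 + 12*k + 35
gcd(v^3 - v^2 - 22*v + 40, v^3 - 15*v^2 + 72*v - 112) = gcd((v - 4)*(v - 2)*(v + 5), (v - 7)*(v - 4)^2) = v - 4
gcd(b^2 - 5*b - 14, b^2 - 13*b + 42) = b - 7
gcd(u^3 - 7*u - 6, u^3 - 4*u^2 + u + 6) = u^2 - 2*u - 3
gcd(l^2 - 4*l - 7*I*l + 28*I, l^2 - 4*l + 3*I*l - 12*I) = l - 4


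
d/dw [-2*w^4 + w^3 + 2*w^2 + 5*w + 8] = -8*w^3 + 3*w^2 + 4*w + 5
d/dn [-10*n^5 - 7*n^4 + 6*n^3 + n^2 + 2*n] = -50*n^4 - 28*n^3 + 18*n^2 + 2*n + 2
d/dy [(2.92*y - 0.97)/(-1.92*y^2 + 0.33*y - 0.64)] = (5.6064*y^2 - 3.7248*y - 1.5487)/(3.6864*y^4 - 1.2672*y^3 + 2.5665*y^2 - 0.4224*y + 0.4096)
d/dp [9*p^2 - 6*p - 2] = 18*p - 6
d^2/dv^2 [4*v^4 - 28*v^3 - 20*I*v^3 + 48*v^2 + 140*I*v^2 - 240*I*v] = 48*v^2 + v*(-168 - 120*I) + 96 + 280*I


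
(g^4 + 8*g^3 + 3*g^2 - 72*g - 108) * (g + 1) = g^5 + 9*g^4 + 11*g^3 - 69*g^2 - 180*g - 108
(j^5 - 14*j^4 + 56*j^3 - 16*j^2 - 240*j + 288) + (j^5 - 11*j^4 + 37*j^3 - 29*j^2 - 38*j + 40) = 2*j^5 - 25*j^4 + 93*j^3 - 45*j^2 - 278*j + 328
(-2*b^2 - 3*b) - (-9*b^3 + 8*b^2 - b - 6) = 9*b^3 - 10*b^2 - 2*b + 6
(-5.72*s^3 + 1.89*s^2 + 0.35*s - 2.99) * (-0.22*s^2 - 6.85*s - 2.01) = 1.2584*s^5 + 38.7662*s^4 - 1.5263*s^3 - 5.5386*s^2 + 19.778*s + 6.0099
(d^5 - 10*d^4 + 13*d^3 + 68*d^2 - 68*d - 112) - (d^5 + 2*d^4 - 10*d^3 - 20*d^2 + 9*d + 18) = -12*d^4 + 23*d^3 + 88*d^2 - 77*d - 130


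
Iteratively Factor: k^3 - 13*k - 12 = (k - 4)*(k^2 + 4*k + 3) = (k - 4)*(k + 3)*(k + 1)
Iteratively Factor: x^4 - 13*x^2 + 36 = (x - 2)*(x^3 + 2*x^2 - 9*x - 18) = (x - 2)*(x + 3)*(x^2 - x - 6) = (x - 3)*(x - 2)*(x + 3)*(x + 2)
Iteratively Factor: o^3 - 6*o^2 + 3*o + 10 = (o - 2)*(o^2 - 4*o - 5) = (o - 2)*(o + 1)*(o - 5)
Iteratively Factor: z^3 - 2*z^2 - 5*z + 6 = (z + 2)*(z^2 - 4*z + 3) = (z - 3)*(z + 2)*(z - 1)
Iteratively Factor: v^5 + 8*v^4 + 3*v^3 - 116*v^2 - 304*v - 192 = (v + 4)*(v^4 + 4*v^3 - 13*v^2 - 64*v - 48) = (v - 4)*(v + 4)*(v^3 + 8*v^2 + 19*v + 12) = (v - 4)*(v + 1)*(v + 4)*(v^2 + 7*v + 12) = (v - 4)*(v + 1)*(v + 3)*(v + 4)*(v + 4)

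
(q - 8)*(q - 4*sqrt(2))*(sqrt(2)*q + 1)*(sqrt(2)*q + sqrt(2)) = 2*q^4 - 14*q^3 - 7*sqrt(2)*q^3 - 24*q^2 + 49*sqrt(2)*q^2 + 56*q + 56*sqrt(2)*q + 64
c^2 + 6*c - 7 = (c - 1)*(c + 7)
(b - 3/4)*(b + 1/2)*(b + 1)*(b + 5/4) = b^4 + 2*b^3 + 5*b^2/16 - 37*b/32 - 15/32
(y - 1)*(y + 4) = y^2 + 3*y - 4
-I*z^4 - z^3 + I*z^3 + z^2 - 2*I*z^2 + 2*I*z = z*(z - 2*I)*(z + I)*(-I*z + I)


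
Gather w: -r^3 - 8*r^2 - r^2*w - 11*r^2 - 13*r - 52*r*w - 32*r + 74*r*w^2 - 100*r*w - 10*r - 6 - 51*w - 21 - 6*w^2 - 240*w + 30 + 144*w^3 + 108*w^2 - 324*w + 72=-r^3 - 19*r^2 - 55*r + 144*w^3 + w^2*(74*r + 102) + w*(-r^2 - 152*r - 615) + 75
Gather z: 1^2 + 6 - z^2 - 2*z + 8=-z^2 - 2*z + 15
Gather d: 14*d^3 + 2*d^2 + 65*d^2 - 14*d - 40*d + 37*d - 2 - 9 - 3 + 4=14*d^3 + 67*d^2 - 17*d - 10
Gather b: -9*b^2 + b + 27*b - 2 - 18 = -9*b^2 + 28*b - 20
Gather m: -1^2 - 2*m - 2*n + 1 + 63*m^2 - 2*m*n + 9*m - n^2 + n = 63*m^2 + m*(7 - 2*n) - n^2 - n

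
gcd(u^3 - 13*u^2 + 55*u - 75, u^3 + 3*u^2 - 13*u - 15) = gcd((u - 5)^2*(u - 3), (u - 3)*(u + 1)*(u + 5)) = u - 3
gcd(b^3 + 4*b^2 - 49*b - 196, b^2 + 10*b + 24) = b + 4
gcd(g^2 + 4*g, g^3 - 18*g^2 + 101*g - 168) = 1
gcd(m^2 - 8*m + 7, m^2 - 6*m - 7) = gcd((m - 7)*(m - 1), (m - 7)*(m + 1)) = m - 7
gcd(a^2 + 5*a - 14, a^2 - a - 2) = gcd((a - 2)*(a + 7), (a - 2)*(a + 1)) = a - 2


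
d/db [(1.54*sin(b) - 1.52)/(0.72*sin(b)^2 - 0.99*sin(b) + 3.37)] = (-1.1088*sin(b)^2 + 2.1888*sin(b) + 3.685)*cos(b)/(0.5184*sin(b)^4 - 1.4256*sin(b)^3 + 5.8329*sin(b)^2 - 6.6726*sin(b) + 11.3569)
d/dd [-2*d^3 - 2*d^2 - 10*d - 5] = -6*d^2 - 4*d - 10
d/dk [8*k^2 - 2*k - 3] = 16*k - 2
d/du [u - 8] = 1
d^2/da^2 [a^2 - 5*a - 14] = 2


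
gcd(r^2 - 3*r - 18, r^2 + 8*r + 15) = r + 3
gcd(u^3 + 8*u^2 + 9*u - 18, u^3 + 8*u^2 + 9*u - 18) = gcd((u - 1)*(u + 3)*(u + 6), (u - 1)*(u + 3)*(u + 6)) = u^3 + 8*u^2 + 9*u - 18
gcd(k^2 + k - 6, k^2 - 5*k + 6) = k - 2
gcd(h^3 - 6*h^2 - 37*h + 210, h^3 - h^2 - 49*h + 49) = h - 7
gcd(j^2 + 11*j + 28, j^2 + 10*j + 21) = j + 7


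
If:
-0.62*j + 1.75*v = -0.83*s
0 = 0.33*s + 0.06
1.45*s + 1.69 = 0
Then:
No Solution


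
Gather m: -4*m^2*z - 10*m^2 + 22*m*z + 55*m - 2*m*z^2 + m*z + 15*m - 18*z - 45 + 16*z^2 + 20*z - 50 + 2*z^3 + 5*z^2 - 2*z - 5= m^2*(-4*z - 10) + m*(-2*z^2 + 23*z + 70) + 2*z^3 + 21*z^2 - 100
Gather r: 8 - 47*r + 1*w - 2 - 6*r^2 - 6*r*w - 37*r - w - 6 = -6*r^2 + r*(-6*w - 84)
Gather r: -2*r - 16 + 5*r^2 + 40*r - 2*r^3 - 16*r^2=-2*r^3 - 11*r^2 + 38*r - 16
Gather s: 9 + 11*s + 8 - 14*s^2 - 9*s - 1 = -14*s^2 + 2*s + 16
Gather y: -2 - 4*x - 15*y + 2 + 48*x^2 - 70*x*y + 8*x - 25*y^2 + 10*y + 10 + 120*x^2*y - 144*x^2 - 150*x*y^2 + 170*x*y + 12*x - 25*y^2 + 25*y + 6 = -96*x^2 + 16*x + y^2*(-150*x - 50) + y*(120*x^2 + 100*x + 20) + 16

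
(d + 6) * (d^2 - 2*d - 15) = d^3 + 4*d^2 - 27*d - 90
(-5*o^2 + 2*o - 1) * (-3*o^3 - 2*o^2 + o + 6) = 15*o^5 + 4*o^4 - 6*o^3 - 26*o^2 + 11*o - 6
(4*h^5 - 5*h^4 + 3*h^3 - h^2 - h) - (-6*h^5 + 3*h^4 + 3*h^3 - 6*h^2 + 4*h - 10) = 10*h^5 - 8*h^4 + 5*h^2 - 5*h + 10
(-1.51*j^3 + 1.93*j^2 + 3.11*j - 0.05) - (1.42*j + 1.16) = -1.51*j^3 + 1.93*j^2 + 1.69*j - 1.21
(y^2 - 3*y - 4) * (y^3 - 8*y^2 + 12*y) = y^5 - 11*y^4 + 32*y^3 - 4*y^2 - 48*y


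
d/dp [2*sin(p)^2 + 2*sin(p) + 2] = 2*sin(2*p) + 2*cos(p)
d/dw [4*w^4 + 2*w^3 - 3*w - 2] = 16*w^3 + 6*w^2 - 3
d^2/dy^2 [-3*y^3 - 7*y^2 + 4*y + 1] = -18*y - 14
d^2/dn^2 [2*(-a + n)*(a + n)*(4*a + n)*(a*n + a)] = 4*a*(-a^2 + 12*a*n + 4*a + 6*n^2 + 3*n)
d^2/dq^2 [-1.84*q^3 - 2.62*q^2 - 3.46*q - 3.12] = -11.04*q - 5.24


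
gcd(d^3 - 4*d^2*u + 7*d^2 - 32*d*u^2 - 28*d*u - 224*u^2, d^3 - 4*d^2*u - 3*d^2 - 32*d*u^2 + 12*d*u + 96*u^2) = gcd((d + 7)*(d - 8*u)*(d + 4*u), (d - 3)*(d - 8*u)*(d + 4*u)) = -d^2 + 4*d*u + 32*u^2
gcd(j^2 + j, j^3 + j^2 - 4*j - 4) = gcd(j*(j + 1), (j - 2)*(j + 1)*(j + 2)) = j + 1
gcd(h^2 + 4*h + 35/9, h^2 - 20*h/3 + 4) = 1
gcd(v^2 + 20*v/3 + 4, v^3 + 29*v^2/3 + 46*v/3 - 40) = v + 6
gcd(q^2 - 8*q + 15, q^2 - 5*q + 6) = q - 3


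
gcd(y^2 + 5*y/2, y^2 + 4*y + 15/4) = y + 5/2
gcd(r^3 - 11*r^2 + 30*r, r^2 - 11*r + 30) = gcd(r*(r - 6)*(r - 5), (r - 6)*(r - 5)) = r^2 - 11*r + 30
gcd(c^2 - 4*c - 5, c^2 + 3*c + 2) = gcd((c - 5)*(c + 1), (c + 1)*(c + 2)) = c + 1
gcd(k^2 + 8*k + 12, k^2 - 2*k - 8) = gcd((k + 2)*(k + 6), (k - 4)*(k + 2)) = k + 2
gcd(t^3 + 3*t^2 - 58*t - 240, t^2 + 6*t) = t + 6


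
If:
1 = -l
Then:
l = -1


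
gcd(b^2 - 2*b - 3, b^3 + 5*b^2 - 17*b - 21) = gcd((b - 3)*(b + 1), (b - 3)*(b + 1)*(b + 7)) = b^2 - 2*b - 3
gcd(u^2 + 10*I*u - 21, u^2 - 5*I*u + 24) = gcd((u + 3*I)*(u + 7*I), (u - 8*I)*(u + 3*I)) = u + 3*I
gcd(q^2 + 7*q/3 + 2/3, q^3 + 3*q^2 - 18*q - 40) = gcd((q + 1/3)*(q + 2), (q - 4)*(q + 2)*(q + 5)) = q + 2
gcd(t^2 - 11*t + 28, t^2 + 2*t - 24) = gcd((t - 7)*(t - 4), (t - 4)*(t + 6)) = t - 4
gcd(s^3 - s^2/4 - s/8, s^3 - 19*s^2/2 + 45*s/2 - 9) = s - 1/2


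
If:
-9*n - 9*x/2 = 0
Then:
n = -x/2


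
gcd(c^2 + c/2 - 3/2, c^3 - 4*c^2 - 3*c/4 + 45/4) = c + 3/2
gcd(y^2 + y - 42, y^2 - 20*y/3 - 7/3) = 1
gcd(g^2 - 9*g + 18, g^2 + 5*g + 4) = 1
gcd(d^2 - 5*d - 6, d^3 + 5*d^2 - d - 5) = d + 1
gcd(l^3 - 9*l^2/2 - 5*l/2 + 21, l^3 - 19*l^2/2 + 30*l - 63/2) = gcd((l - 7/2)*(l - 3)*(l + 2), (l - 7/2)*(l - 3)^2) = l^2 - 13*l/2 + 21/2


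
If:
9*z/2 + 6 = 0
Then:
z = -4/3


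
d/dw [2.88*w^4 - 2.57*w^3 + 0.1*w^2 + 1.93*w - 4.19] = 11.52*w^3 - 7.71*w^2 + 0.2*w + 1.93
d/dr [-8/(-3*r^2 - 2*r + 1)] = 16*(-3*r - 1)/(3*r^2 + 2*r - 1)^2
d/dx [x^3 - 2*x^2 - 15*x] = 3*x^2 - 4*x - 15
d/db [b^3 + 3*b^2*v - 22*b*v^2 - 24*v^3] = 3*b^2 + 6*b*v - 22*v^2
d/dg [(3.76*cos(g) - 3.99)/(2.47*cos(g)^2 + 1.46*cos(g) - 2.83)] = (9.2872*cos(g)^2 - 19.7106*cos(g) + 4.8154)*sin(g)/(6.1009*cos(g)^4 + 7.2124*cos(g)^3 - 11.8486*cos(g)^2 - 8.2636*cos(g) + 8.0089)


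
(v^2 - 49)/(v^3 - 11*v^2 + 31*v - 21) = (v + 7)/(v^2 - 4*v + 3)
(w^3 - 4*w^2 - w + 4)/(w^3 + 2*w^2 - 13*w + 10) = (w^2 - 3*w - 4)/(w^2 + 3*w - 10)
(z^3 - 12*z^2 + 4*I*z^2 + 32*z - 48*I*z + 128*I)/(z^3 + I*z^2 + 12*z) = (z^2 - 12*z + 32)/(z*(z - 3*I))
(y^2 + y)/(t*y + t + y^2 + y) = y/(t + y)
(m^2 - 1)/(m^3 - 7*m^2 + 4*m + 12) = (m - 1)/(m^2 - 8*m + 12)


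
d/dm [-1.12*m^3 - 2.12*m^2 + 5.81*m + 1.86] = -3.36*m^2 - 4.24*m + 5.81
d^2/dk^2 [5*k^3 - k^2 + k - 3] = 30*k - 2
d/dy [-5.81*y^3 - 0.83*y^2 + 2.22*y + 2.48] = -17.43*y^2 - 1.66*y + 2.22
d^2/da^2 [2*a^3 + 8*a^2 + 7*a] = 12*a + 16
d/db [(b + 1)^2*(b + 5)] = (b + 1)*(3*b + 11)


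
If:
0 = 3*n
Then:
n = 0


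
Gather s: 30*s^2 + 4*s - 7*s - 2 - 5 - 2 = 30*s^2 - 3*s - 9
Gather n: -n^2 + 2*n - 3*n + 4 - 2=-n^2 - n + 2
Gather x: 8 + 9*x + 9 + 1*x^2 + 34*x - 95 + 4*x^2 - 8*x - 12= 5*x^2 + 35*x - 90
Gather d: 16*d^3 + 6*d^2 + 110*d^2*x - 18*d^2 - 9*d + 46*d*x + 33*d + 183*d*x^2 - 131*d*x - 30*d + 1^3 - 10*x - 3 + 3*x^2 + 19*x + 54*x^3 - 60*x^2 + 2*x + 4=16*d^3 + d^2*(110*x - 12) + d*(183*x^2 - 85*x - 6) + 54*x^3 - 57*x^2 + 11*x + 2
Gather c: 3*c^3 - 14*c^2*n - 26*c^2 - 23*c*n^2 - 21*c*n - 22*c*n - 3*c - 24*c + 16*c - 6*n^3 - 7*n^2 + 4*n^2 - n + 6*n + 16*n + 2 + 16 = 3*c^3 + c^2*(-14*n - 26) + c*(-23*n^2 - 43*n - 11) - 6*n^3 - 3*n^2 + 21*n + 18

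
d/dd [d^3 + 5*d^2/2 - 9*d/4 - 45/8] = 3*d^2 + 5*d - 9/4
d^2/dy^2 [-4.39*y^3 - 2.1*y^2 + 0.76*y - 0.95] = -26.34*y - 4.2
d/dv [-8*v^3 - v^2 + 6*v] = -24*v^2 - 2*v + 6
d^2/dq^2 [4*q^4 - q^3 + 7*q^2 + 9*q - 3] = 48*q^2 - 6*q + 14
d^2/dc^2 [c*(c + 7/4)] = 2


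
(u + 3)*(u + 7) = u^2 + 10*u + 21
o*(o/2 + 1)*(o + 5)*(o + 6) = o^4/2 + 13*o^3/2 + 26*o^2 + 30*o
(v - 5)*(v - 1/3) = v^2 - 16*v/3 + 5/3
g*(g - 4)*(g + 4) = g^3 - 16*g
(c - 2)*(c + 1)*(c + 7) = c^3 + 6*c^2 - 9*c - 14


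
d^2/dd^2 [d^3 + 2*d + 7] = 6*d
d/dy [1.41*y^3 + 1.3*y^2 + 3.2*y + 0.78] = 4.23*y^2 + 2.6*y + 3.2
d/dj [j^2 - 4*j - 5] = 2*j - 4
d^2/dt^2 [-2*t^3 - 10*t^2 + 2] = -12*t - 20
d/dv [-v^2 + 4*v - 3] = 4 - 2*v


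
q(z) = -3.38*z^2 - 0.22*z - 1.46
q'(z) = -6.76*z - 0.22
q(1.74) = -12.08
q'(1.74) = -11.98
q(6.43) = -142.62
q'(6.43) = -43.69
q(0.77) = -3.63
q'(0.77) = -5.43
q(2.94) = -31.32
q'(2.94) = -20.09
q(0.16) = -1.58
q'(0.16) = -1.30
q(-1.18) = -5.91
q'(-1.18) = 7.76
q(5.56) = -107.17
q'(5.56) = -37.81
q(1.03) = -5.27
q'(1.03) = -7.18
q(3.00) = -32.54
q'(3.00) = -20.50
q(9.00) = -277.22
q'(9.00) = -61.06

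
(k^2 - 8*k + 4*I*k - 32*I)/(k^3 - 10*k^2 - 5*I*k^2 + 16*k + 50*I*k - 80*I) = (k + 4*I)/(k^2 - k*(2 + 5*I) + 10*I)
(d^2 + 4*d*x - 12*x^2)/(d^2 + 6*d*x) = (d - 2*x)/d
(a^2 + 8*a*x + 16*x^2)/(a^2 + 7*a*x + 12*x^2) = (a + 4*x)/(a + 3*x)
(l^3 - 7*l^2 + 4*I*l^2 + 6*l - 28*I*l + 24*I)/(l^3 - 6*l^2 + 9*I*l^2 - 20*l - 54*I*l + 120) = (l - 1)/(l + 5*I)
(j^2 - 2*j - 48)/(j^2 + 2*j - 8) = (j^2 - 2*j - 48)/(j^2 + 2*j - 8)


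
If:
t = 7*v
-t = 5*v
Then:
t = 0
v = 0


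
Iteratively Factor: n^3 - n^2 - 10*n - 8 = (n + 2)*(n^2 - 3*n - 4) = (n - 4)*(n + 2)*(n + 1)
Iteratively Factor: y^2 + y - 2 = (y + 2)*(y - 1)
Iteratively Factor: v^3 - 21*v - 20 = (v - 5)*(v^2 + 5*v + 4) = (v - 5)*(v + 4)*(v + 1)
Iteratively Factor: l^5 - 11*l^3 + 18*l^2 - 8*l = (l)*(l^4 - 11*l^2 + 18*l - 8) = l*(l - 2)*(l^3 + 2*l^2 - 7*l + 4) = l*(l - 2)*(l - 1)*(l^2 + 3*l - 4) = l*(l - 2)*(l - 1)^2*(l + 4)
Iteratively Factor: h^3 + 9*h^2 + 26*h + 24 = (h + 2)*(h^2 + 7*h + 12) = (h + 2)*(h + 3)*(h + 4)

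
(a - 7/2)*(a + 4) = a^2 + a/2 - 14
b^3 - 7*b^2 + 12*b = b*(b - 4)*(b - 3)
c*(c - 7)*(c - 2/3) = c^3 - 23*c^2/3 + 14*c/3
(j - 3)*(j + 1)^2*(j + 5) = j^4 + 4*j^3 - 10*j^2 - 28*j - 15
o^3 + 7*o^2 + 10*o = o*(o + 2)*(o + 5)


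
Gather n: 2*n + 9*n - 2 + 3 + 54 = 11*n + 55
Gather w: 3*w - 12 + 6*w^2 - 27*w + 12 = 6*w^2 - 24*w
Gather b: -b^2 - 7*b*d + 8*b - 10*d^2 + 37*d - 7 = -b^2 + b*(8 - 7*d) - 10*d^2 + 37*d - 7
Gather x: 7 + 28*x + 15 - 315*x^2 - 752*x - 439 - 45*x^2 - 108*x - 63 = -360*x^2 - 832*x - 480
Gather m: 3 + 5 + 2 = 10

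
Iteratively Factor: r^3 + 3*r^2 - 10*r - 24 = (r - 3)*(r^2 + 6*r + 8) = (r - 3)*(r + 2)*(r + 4)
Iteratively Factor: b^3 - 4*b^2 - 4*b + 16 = (b + 2)*(b^2 - 6*b + 8) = (b - 2)*(b + 2)*(b - 4)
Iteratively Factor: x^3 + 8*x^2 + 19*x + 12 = (x + 4)*(x^2 + 4*x + 3) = (x + 1)*(x + 4)*(x + 3)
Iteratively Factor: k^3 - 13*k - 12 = (k + 1)*(k^2 - k - 12) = (k - 4)*(k + 1)*(k + 3)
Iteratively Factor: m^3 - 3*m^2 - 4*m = (m - 4)*(m^2 + m) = (m - 4)*(m + 1)*(m)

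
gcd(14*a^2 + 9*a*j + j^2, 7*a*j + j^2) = 7*a + j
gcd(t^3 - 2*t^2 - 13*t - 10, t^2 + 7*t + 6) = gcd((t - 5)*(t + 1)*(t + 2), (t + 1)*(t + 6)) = t + 1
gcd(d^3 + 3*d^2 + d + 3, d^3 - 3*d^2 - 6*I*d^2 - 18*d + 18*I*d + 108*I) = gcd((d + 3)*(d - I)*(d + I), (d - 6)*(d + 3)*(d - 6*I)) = d + 3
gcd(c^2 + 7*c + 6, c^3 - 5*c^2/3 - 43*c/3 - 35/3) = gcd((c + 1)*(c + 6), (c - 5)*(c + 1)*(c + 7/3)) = c + 1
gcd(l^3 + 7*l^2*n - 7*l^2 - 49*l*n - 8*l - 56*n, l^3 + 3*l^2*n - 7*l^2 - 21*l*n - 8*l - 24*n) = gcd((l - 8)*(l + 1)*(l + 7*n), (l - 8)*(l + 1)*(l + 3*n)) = l^2 - 7*l - 8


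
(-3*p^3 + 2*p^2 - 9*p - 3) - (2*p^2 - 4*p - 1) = -3*p^3 - 5*p - 2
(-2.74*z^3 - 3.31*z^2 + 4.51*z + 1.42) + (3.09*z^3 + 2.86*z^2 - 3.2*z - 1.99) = 0.35*z^3 - 0.45*z^2 + 1.31*z - 0.57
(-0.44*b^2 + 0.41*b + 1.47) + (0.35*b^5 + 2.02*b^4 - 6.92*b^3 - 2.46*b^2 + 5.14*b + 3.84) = 0.35*b^5 + 2.02*b^4 - 6.92*b^3 - 2.9*b^2 + 5.55*b + 5.31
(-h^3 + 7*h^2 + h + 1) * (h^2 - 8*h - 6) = -h^5 + 15*h^4 - 49*h^3 - 49*h^2 - 14*h - 6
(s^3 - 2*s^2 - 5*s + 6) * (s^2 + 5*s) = s^5 + 3*s^4 - 15*s^3 - 19*s^2 + 30*s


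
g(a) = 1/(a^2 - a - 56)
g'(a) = (1 - 2*a)/(a^2 - a - 56)^2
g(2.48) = -0.02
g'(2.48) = -0.00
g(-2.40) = -0.02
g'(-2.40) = 0.00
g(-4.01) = -0.03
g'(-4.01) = 0.01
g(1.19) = -0.02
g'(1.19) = -0.00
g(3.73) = -0.02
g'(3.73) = -0.00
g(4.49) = -0.02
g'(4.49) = -0.00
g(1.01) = -0.02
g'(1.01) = -0.00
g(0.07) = -0.02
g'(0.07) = 0.00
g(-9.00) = 0.03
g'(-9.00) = 0.02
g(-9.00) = 0.03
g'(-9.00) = 0.02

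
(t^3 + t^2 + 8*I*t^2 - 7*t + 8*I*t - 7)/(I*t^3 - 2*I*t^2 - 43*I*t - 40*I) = (-I*t^2 + 8*t + 7*I)/(t^2 - 3*t - 40)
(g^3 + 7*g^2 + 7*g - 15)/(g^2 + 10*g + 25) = (g^2 + 2*g - 3)/(g + 5)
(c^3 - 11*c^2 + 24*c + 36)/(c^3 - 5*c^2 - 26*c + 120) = (c^2 - 5*c - 6)/(c^2 + c - 20)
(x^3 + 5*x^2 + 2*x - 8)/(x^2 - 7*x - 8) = (-x^3 - 5*x^2 - 2*x + 8)/(-x^2 + 7*x + 8)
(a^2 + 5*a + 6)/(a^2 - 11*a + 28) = (a^2 + 5*a + 6)/(a^2 - 11*a + 28)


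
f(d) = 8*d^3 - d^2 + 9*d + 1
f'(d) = 24*d^2 - 2*d + 9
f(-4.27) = -678.50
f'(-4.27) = 455.13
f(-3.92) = -531.54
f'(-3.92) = 385.63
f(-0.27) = -1.66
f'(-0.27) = 11.29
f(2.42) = 130.30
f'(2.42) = 144.71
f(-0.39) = -3.14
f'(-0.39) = 13.43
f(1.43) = 35.22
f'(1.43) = 55.22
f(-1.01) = -17.35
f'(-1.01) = 35.50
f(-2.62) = -173.32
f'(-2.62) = 178.99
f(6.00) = 1747.00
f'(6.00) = 861.00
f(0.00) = 1.00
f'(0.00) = 9.00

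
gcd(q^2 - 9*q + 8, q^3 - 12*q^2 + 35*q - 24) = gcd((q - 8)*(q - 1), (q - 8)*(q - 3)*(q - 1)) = q^2 - 9*q + 8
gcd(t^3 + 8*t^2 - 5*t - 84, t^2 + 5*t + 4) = t + 4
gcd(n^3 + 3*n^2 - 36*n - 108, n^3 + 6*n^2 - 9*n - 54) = n^2 + 9*n + 18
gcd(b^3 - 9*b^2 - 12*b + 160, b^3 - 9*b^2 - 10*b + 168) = b + 4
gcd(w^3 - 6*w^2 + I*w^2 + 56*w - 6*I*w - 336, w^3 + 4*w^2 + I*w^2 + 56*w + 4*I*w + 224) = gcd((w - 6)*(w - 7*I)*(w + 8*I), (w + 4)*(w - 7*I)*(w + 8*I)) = w^2 + I*w + 56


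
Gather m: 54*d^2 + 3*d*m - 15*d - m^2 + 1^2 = 54*d^2 + 3*d*m - 15*d - m^2 + 1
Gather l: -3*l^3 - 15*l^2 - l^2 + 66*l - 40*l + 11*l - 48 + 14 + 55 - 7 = -3*l^3 - 16*l^2 + 37*l + 14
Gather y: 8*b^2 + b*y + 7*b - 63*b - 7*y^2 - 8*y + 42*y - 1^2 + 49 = 8*b^2 - 56*b - 7*y^2 + y*(b + 34) + 48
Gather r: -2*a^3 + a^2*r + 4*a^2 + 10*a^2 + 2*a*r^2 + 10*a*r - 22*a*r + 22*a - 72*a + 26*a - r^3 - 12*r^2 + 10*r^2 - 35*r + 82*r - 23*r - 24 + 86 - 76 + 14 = -2*a^3 + 14*a^2 - 24*a - r^3 + r^2*(2*a - 2) + r*(a^2 - 12*a + 24)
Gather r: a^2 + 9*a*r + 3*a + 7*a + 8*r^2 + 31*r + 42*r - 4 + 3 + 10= a^2 + 10*a + 8*r^2 + r*(9*a + 73) + 9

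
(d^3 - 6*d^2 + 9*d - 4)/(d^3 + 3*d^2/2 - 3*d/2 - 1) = 2*(d^2 - 5*d + 4)/(2*d^2 + 5*d + 2)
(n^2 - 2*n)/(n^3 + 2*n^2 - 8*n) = 1/(n + 4)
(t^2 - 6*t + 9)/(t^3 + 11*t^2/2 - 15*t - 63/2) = 2*(t - 3)/(2*t^2 + 17*t + 21)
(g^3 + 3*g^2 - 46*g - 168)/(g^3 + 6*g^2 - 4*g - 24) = (g^2 - 3*g - 28)/(g^2 - 4)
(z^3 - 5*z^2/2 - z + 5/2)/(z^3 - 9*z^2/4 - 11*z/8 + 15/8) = 4*(z - 1)/(4*z - 3)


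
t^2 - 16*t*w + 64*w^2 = (t - 8*w)^2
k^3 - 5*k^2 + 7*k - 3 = (k - 3)*(k - 1)^2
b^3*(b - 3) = b^4 - 3*b^3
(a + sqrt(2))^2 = a^2 + 2*sqrt(2)*a + 2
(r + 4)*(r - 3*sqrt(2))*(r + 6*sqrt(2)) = r^3 + 4*r^2 + 3*sqrt(2)*r^2 - 36*r + 12*sqrt(2)*r - 144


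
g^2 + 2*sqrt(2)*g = g*(g + 2*sqrt(2))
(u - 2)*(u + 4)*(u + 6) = u^3 + 8*u^2 + 4*u - 48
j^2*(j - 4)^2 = j^4 - 8*j^3 + 16*j^2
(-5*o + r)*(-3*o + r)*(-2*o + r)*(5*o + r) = -150*o^4 + 125*o^3*r - 19*o^2*r^2 - 5*o*r^3 + r^4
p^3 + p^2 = p^2*(p + 1)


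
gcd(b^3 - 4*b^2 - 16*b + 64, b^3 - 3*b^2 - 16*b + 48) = b^2 - 16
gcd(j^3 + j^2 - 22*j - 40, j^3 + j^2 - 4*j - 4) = j + 2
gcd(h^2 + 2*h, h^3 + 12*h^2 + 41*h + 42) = h + 2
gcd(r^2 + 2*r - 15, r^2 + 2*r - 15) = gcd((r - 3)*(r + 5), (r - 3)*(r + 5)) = r^2 + 2*r - 15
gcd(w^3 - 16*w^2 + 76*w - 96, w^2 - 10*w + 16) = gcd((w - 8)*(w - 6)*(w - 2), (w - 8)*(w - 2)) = w^2 - 10*w + 16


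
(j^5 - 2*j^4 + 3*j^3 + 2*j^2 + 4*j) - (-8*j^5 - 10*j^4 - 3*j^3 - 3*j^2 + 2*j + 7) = 9*j^5 + 8*j^4 + 6*j^3 + 5*j^2 + 2*j - 7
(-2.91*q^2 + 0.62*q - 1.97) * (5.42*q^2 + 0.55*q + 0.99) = -15.7722*q^4 + 1.7599*q^3 - 13.2173*q^2 - 0.4697*q - 1.9503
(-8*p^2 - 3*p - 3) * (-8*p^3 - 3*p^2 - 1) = 64*p^5 + 48*p^4 + 33*p^3 + 17*p^2 + 3*p + 3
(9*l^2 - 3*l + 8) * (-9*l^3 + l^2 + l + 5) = -81*l^5 + 36*l^4 - 66*l^3 + 50*l^2 - 7*l + 40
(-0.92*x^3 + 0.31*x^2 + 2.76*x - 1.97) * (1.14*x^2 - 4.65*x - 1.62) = -1.0488*x^5 + 4.6314*x^4 + 3.1953*x^3 - 15.582*x^2 + 4.6893*x + 3.1914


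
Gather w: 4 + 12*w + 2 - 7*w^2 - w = -7*w^2 + 11*w + 6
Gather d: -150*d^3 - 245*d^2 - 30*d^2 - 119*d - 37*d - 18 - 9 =-150*d^3 - 275*d^2 - 156*d - 27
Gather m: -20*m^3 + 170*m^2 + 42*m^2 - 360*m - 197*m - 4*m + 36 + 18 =-20*m^3 + 212*m^2 - 561*m + 54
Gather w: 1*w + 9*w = 10*w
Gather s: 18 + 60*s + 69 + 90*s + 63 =150*s + 150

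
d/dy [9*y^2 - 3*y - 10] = 18*y - 3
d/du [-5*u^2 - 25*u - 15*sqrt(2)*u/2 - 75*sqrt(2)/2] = -10*u - 25 - 15*sqrt(2)/2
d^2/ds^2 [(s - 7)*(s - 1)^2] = 6*s - 18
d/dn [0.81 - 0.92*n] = -0.920000000000000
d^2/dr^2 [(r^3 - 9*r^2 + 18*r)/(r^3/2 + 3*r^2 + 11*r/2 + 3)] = 4*(-15*r^6 + 21*r^5 + 585*r^4 + 1507*r^3 + 522*r^2 - 1836*r - 1512)/(r^9 + 18*r^8 + 141*r^7 + 630*r^6 + 1767*r^5 + 3222*r^4 + 3815*r^3 + 2826*r^2 + 1188*r + 216)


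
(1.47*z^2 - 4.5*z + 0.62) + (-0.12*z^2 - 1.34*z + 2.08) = 1.35*z^2 - 5.84*z + 2.7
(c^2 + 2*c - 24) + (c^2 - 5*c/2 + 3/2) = 2*c^2 - c/2 - 45/2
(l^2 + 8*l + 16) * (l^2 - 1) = l^4 + 8*l^3 + 15*l^2 - 8*l - 16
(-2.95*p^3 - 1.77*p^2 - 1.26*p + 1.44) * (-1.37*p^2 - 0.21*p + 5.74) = 4.0415*p^5 + 3.0444*p^4 - 14.8351*p^3 - 11.868*p^2 - 7.5348*p + 8.2656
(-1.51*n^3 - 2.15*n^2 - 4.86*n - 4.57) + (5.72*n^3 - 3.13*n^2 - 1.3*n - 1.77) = 4.21*n^3 - 5.28*n^2 - 6.16*n - 6.34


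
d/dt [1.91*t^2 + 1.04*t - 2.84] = 3.82*t + 1.04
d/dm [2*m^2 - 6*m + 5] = 4*m - 6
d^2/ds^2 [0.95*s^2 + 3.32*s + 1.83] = 1.90000000000000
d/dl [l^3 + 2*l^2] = l*(3*l + 4)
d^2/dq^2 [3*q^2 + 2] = 6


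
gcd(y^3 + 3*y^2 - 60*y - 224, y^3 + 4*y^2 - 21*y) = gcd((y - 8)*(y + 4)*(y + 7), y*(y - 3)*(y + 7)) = y + 7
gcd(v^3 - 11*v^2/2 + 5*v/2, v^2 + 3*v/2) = v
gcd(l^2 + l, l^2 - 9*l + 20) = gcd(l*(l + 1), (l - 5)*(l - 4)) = 1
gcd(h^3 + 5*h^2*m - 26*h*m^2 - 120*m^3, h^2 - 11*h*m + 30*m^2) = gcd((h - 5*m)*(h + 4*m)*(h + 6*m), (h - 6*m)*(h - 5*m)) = h - 5*m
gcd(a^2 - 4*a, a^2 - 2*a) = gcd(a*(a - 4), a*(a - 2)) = a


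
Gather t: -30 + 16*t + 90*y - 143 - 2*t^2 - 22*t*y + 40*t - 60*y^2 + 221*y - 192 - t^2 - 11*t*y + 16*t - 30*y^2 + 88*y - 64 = -3*t^2 + t*(72 - 33*y) - 90*y^2 + 399*y - 429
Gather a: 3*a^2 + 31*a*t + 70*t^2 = 3*a^2 + 31*a*t + 70*t^2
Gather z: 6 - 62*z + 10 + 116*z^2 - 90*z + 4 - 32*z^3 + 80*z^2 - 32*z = -32*z^3 + 196*z^2 - 184*z + 20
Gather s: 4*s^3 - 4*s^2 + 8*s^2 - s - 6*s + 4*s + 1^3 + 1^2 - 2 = 4*s^3 + 4*s^2 - 3*s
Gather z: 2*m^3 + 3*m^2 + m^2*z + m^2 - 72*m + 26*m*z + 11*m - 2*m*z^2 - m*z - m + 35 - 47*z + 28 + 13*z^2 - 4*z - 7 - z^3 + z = 2*m^3 + 4*m^2 - 62*m - z^3 + z^2*(13 - 2*m) + z*(m^2 + 25*m - 50) + 56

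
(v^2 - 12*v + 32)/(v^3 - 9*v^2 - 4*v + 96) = 1/(v + 3)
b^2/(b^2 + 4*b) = b/(b + 4)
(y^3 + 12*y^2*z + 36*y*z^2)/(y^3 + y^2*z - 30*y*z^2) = (y + 6*z)/(y - 5*z)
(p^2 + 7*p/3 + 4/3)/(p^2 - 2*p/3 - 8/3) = (p + 1)/(p - 2)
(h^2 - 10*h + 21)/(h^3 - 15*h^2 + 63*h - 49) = (h - 3)/(h^2 - 8*h + 7)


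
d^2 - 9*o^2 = (d - 3*o)*(d + 3*o)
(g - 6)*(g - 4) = g^2 - 10*g + 24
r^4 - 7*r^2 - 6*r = r*(r - 3)*(r + 1)*(r + 2)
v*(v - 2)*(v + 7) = v^3 + 5*v^2 - 14*v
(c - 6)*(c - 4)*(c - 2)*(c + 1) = c^4 - 11*c^3 + 32*c^2 - 4*c - 48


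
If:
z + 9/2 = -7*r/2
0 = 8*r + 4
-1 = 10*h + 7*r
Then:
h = 1/4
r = -1/2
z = -11/4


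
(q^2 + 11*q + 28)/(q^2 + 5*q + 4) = (q + 7)/(q + 1)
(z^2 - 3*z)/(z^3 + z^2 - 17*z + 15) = z/(z^2 + 4*z - 5)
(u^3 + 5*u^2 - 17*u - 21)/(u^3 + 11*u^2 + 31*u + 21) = (u - 3)/(u + 3)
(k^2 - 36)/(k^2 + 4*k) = (k^2 - 36)/(k*(k + 4))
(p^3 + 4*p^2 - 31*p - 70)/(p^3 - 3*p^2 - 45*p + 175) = (p + 2)/(p - 5)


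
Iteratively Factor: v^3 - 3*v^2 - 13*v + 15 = (v + 3)*(v^2 - 6*v + 5) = (v - 1)*(v + 3)*(v - 5)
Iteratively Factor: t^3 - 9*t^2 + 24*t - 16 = (t - 4)*(t^2 - 5*t + 4) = (t - 4)^2*(t - 1)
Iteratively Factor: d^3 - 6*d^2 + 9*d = (d)*(d^2 - 6*d + 9) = d*(d - 3)*(d - 3)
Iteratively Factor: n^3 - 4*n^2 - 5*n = (n - 5)*(n^2 + n) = n*(n - 5)*(n + 1)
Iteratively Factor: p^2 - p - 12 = (p - 4)*(p + 3)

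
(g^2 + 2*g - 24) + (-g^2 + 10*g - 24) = 12*g - 48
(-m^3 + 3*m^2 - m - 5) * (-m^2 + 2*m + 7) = m^5 - 5*m^4 + 24*m^2 - 17*m - 35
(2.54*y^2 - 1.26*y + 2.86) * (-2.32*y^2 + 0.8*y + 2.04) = -5.8928*y^4 + 4.9552*y^3 - 2.4616*y^2 - 0.2824*y + 5.8344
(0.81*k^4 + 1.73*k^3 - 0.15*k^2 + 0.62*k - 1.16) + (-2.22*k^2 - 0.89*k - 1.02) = 0.81*k^4 + 1.73*k^3 - 2.37*k^2 - 0.27*k - 2.18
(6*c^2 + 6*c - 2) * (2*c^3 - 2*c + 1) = 12*c^5 + 12*c^4 - 16*c^3 - 6*c^2 + 10*c - 2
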